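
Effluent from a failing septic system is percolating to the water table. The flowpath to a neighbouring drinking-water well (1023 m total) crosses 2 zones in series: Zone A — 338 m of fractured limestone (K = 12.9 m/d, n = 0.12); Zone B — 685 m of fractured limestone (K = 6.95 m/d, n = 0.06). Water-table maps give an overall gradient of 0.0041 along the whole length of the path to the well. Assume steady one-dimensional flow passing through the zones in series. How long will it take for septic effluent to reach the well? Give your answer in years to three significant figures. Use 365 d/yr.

For zones in series the flux q is common to all zones; the equivalent conductivity is the harmonic (thickness-weighted) mean, K_eq = L_total / Σ(L_j/K_j).
Σ(L/K) = 338/12.9 + 685/6.95 = 26.20 + 98.56 = 124.8 d
K_eq = L_total / Σ(L/K) = 1023 / 124.8 = 8.200 m/d
q = K_eq · i = 8.200 × 0.0041 = 0.03362 m/d (same in every zone)
Zone A: v = q/n = 0.03362/0.12 = 0.2802 m/d → t_A = 338/0.2802 = 1206 d
Zone B: v = q/n = 0.03362/0.06 = 0.5603 m/d → t_B = 685/0.5603 = 1223 d
Total t = 1206 + 1223 = 2429 d
   = 2429 / 365 = 6.65 yr

6.65 years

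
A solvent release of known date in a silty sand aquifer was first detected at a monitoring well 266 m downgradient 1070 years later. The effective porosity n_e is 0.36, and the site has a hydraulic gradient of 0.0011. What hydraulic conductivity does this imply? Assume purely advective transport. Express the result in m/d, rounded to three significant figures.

0.223 m/d

t = 1070 years = 390600 d
v = L / t = 266 / 390600 = 6.811e-4 m/d
K = v · n / i = 6.811e-4 × 0.36 / 0.0011 = 0.223 m/d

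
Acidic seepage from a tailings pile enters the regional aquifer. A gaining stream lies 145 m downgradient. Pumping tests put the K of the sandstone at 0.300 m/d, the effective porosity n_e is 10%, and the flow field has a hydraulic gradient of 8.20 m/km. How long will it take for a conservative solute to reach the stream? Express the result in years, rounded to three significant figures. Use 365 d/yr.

Specific discharge q = 0.300 × 0.0082 = 0.002460 m/d
v_s = q/n_e = 0.002460/0.10 = 0.02460 m/d
t = L / v = 145 / 0.02460 = 5894 d
   = 5894 / 365 = 16.1 yr

16.1 years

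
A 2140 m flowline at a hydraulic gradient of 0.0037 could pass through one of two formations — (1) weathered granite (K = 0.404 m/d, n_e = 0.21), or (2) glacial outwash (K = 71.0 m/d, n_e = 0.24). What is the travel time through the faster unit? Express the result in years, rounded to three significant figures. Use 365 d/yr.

5.36 years

Unit 1 (weathered granite): v = 0.404×0.0037/0.21 = 0.007118 m/d, t = 2140/0.007118 = 300600 d
Unit 2 (glacial outwash): v = 71.0×0.0037/0.24 = 1.095 m/d, t = 2140/1.095 = 1955 d
Faster: 1955 d / 365 = 5.36 yr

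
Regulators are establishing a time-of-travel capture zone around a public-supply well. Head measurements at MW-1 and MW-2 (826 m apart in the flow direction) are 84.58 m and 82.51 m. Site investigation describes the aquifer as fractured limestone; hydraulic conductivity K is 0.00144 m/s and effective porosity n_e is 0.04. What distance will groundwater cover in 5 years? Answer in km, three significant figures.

14.2 km

Hydraulic gradient i = (84.58 − 82.51) / 826 = 2.07 / 826 = 0.002506
K = 0.00144 m/s × 86400 s/d = 124.4 m/d
Darcy flux q = K·i = 124.4 × 0.002506 = 0.3118 m/d
Average linear velocity = 0.3118 / 0.04 = 7.795 m/d
T = 5 yr × 365 = 1825 d
L = v × T = 7.795 × 1825 = 14230 m
   = 14.2 km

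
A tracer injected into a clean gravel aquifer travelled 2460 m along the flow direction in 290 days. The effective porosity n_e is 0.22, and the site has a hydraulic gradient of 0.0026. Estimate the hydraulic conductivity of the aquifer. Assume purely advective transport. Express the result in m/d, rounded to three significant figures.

v = L / t = 2460 / 290 = 8.483 m/d
K = v · n / i = 8.483 × 0.22 / 0.0026 = 718 m/d

718 m/d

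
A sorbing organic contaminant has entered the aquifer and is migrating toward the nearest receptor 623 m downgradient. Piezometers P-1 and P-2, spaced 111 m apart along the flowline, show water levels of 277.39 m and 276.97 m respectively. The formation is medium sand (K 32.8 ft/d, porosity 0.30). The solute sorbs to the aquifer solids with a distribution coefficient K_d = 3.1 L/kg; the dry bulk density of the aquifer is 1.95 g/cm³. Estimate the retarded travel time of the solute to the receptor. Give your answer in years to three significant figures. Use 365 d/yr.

286 years

Hydraulic gradient i = (277.39 − 276.97) / 111 = 0.42 / 111 = 0.003784
K = 32.8 ft/d × 0.3048 = 9.997 m/d
Darcy flux q = K·i = 9.997 × 0.003784 = 0.03783 m/d
v_s = q/n_e = 0.03783/0.30 = 0.1261 m/d
Retardation R = 1 + ρ_b·K_d/n = 1 + 1.95×3.1/0.30 = 21.15
Contaminant velocity v_c = v/R = 0.1261/21.15 = 0.005962 m/d
t = L/v_c = 623/0.005962 = 104500 d
   = 104500/365 = 286 yr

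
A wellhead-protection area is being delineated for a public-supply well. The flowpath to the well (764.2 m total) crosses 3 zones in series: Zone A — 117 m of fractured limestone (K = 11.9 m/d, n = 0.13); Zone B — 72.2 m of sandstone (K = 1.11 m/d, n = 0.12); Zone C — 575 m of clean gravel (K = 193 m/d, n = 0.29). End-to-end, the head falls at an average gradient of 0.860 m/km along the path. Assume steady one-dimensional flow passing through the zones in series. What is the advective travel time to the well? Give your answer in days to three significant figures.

Continuity: the same q passes through each zone, so ΔH = q·Σ(L_j/K_j) — the zones act as resistances in series.
Σ(L/K) = 117/11.9 + 72.2/1.11 + 575/193 = 9.832 + 65.05 + 2.979 = 77.86 d
K_eq = L_total / Σ(L/K) = 764.2 / 77.86 = 9.816 m/d
q = K_eq · i = 9.816 × 8.6e-4 = 0.008441 m/d (same in every zone)
Zone A: v = q/n = 0.008441/0.13 = 0.06493 m/d → t_A = 117/0.06493 = 1802 d
Zone B: v = q/n = 0.008441/0.12 = 0.07034 m/d → t_B = 72.2/0.07034 = 1026 d
Zone C: v = q/n = 0.008441/0.29 = 0.02911 m/d → t_C = 575/0.02911 = 19750 d
Total t = 1802 + 1026 + 19750 = 22580 d

22600 days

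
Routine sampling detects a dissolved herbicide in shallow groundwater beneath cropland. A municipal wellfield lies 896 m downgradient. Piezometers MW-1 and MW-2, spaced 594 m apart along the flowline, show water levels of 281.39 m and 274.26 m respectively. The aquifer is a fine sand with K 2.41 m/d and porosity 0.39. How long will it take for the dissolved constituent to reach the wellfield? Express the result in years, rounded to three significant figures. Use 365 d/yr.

33.1 years

Hydraulic gradient i = (281.39 − 274.26) / 594 = 7.13 / 594 = 0.01200
Specific discharge q = 2.41 × 0.01200 = 0.02893 m/d
v_s = q/n_e = 0.02893/0.39 = 0.07417 m/d
t = L / v = 896 / 0.07417 = 12080 d
   = 12080 / 365 = 33.1 yr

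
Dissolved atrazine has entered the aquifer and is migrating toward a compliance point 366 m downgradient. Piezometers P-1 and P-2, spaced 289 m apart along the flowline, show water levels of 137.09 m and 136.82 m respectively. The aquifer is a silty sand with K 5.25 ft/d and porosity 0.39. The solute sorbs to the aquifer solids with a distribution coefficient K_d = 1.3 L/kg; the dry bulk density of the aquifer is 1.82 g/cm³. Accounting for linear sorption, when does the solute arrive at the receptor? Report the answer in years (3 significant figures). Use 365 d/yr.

1850 years

Hydraulic gradient i = (137.09 − 136.82) / 289 = 0.27 / 289 = 9.343e-4
K = 5.25 ft/d × 0.3048 = 1.600 m/d
Darcy flux q = K·i = 1.600 × 9.343e-4 = 0.001495 m/d
v_s = q/n_e = 0.001495/0.39 = 0.003833 m/d
Retardation R = 1 + ρ_b·K_d/n = 1 + 1.82×1.3/0.39 = 7.067
Contaminant velocity v_c = v/R = 0.003833/7.067 = 5.425e-4 m/d
t = L/v_c = 366/5.425e-4 = 674700 d
   = 674700/365 = 1850 yr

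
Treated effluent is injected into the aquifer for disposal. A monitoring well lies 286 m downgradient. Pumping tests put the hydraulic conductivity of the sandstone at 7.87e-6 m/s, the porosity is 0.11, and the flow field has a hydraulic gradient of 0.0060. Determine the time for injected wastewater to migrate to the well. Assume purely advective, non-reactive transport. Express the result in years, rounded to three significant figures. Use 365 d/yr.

21.1 years

K = 7.87e-6 m/s × 86400 s/d = 0.6800 m/d
Specific discharge q = 0.6800 × 0.0060 = 0.004080 m/d
Average linear velocity = 0.004080 / 0.11 = 0.03709 m/d
t = L / v = 286 / 0.03709 = 7711 d
   = 7711 / 365 = 21.1 yr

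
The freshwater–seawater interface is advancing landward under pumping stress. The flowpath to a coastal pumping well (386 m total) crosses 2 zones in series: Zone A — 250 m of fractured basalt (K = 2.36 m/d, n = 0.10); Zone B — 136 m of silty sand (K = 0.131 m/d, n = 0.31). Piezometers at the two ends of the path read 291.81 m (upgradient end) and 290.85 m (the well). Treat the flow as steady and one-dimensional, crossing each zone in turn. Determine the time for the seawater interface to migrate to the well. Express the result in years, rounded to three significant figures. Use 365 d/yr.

Total head drop ΔH = 291.81 − 290.85 = 0.96 m
Steady 1-D flow in series ⇒ the Darcy flux q is identical in every zone and the zone head losses add (resistances L/K in series).
Σ(L/K) = 250/2.36 + 136/0.131 = 105.9 + 1038 = 1144 d
q = ΔH / Σ(L/K) = 0.96 / 1144 = 8.391e-4 m/d (same in every zone)
Zone A: v = q/n = 8.391e-4/0.10 = 0.008391 m/d → t_A = 250/0.008391 = 29790 d
Zone B: v = q/n = 8.391e-4/0.31 = 0.002707 m/d → t_B = 136/0.002707 = 50250 d
Total t = 29790 + 50250 = 80040 d
   = 80040 / 365 = 219 yr

219 years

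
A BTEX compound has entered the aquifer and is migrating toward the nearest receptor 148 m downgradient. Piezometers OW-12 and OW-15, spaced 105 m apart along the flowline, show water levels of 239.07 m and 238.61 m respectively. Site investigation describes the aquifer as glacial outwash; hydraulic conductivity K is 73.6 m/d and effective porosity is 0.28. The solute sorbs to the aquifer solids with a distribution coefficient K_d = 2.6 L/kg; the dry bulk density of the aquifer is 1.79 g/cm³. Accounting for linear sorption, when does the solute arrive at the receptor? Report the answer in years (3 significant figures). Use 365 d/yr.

6.20 years

Hydraulic gradient i = (239.07 − 238.61) / 105 = 0.46 / 105 = 0.004381
q = Ki = 73.6 × 0.004381 = 0.3224 m/d
Average linear velocity = 0.3224 / 0.28 = 1.152 m/d
Retardation R = 1 + ρ_b·K_d/n = 1 + 1.79×2.6/0.28 = 17.62
Contaminant velocity v_c = v/R = 1.152/17.62 = 0.06535 m/d
t = L/v_c = 148/0.06535 = 2265 d
   = 2265/365 = 6.20 yr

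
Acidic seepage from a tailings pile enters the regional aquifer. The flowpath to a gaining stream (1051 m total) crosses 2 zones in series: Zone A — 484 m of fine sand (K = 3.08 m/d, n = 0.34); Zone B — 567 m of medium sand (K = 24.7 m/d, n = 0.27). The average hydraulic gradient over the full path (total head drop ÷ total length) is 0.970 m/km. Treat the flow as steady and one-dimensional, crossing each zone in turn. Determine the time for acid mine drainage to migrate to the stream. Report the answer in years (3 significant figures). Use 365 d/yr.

154 years

Steady 1-D flow in series ⇒ the Darcy flux q is identical in every zone and the zone head losses add (resistances L/K in series).
Σ(L/K) = 484/3.08 + 567/24.7 = 157.1 + 22.96 = 180.1 d
K_eq = L_total / Σ(L/K) = 1051 / 180.1 = 5.836 m/d
q = K_eq · i = 5.836 × 9.7e-4 = 0.005661 m/d (same in every zone)
Zone A: v = q/n = 0.005661/0.34 = 0.01665 m/d → t_A = 484/0.01665 = 29070 d
Zone B: v = q/n = 0.005661/0.27 = 0.02097 m/d → t_B = 567/0.02097 = 27040 d
Total t = 29070 + 27040 = 56120 d
   = 56120 / 365 = 154 yr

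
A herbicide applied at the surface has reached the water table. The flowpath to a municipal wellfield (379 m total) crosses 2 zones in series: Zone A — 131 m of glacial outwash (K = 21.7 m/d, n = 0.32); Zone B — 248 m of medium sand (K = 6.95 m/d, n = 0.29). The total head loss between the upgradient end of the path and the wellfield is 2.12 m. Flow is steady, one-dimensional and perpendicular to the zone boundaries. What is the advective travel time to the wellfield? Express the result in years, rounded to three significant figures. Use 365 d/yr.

Continuity: the same q passes through each zone, so ΔH = q·Σ(L_j/K_j) — the zones act as resistances in series.
Σ(L/K) = 131/21.7 + 248/6.95 = 6.037 + 35.68 = 41.72 d
q = ΔH / Σ(L/K) = 2.12 / 41.72 = 0.05081 m/d (same in every zone)
Zone A: v = q/n = 0.05081/0.32 = 0.1588 m/d → t_A = 131/0.1588 = 825.0 d
Zone B: v = q/n = 0.05081/0.29 = 0.1752 m/d → t_B = 248/0.1752 = 1415 d
Total t = 825.0 + 1415 = 2240 d
   = 2240 / 365 = 6.14 yr

6.14 years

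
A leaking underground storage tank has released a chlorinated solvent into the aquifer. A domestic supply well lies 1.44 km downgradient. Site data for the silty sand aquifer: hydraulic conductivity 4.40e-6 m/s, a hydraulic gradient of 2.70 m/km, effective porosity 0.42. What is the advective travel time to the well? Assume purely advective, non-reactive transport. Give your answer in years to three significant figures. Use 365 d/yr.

1610 years

K = 4.40e-6 m/s × 86400 s/d = 0.3802 m/d
Darcy flux q = K·i = 0.3802 × 0.0027 = 0.001026 m/d
Average linear velocity = 0.001026 / 0.42 = 0.002444 m/d
L = 1.44 km = 1440 m
t = L / v = 1440 / 0.002444 = 589200 d
   = 589200 / 365 = 1610 yr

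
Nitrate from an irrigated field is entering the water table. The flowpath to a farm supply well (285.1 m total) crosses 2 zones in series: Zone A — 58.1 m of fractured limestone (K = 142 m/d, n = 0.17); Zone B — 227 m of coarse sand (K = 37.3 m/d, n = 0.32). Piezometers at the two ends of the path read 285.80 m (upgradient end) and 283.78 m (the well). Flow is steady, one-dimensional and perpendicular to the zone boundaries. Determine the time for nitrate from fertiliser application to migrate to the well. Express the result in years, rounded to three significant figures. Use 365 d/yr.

Total head drop ΔH = 285.80 − 283.78 = 2.02 m
Steady 1-D flow in series ⇒ the Darcy flux q is identical in every zone and the zone head losses add (resistances L/K in series).
Σ(L/K) = 58.1/142 + 227/37.3 = 0.4092 + 6.086 = 6.495 d
q = ΔH / Σ(L/K) = 2.02 / 6.495 = 0.3110 m/d (same in every zone)
Zone A: v = q/n = 0.3110/0.17 = 1.829 m/d → t_A = 58.1/1.829 = 31.76 d
Zone B: v = q/n = 0.3110/0.32 = 0.9719 m/d → t_B = 227/0.9719 = 233.6 d
Total t = 31.76 + 233.6 = 265.3 d
   = 265.3 / 365 = 0.727 yr

0.727 years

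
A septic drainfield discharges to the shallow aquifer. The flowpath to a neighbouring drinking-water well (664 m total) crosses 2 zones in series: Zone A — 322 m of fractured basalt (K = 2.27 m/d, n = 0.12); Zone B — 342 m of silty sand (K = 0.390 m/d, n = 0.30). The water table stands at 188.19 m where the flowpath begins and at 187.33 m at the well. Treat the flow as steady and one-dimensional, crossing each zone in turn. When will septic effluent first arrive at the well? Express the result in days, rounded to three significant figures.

167000 days

Total head drop ΔH = 188.19 − 187.33 = 0.86 m
Steady 1-D flow in series ⇒ the Darcy flux q is identical in every zone and the zone head losses add (resistances L/K in series).
Σ(L/K) = 322/2.27 + 342/0.390 = 141.9 + 876.9 = 1019 d
q = ΔH / Σ(L/K) = 0.86 / 1019 = 8.442e-4 m/d (same in every zone)
Zone A: v = q/n = 8.442e-4/0.12 = 0.007035 m/d → t_A = 322/0.007035 = 45770 d
Zone B: v = q/n = 8.442e-4/0.30 = 0.002814 m/d → t_B = 342/0.002814 = 121500 d
Total t = 45770 + 121500 = 167300 d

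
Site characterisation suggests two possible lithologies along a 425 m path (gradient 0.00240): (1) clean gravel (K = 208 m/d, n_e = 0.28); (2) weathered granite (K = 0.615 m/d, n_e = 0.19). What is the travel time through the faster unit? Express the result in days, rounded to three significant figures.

Unit 1 (clean gravel): v = 208×0.0024/0.28 = 1.783 m/d, t = 425/1.783 = 238.4 d
Unit 2 (weathered granite): v = 0.615×0.0024/0.19 = 0.007768 m/d, t = 425/0.007768 = 54710 d
Faster unit: t = 238 d

238 days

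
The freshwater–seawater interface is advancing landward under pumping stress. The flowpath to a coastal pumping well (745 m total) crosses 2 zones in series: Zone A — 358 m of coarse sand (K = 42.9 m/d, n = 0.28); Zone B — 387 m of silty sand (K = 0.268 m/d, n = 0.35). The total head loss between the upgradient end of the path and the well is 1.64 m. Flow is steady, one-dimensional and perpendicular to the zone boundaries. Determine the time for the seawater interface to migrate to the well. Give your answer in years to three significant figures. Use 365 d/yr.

Continuity: the same q passes through each zone, so ΔH = q·Σ(L_j/K_j) — the zones act as resistances in series.
Σ(L/K) = 358/42.9 + 387/0.268 = 8.345 + 1444 = 1452 d
q = ΔH / Σ(L/K) = 1.64 / 1452 = 0.001129 m/d (same in every zone)
Zone A: v = q/n = 0.001129/0.28 = 0.004033 m/d → t_A = 358/0.004033 = 88770 d
Zone B: v = q/n = 0.001129/0.35 = 0.003226 m/d → t_B = 387/0.003226 = 120000 d
Total t = 88770 + 120000 = 208700 d
   = 208700 / 365 = 572 yr

572 years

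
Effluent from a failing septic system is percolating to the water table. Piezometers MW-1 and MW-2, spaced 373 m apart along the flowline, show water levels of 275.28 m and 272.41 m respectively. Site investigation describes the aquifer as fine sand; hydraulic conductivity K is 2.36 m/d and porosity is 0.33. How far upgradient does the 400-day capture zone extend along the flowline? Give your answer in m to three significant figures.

22.0 m

Hydraulic gradient i = (275.28 − 272.41) / 373 = 2.87 / 373 = 0.007694
Darcy flux q = K·i = 2.36 × 0.007694 = 0.01816 m/d
v_s = q/n_e = 0.01816/0.33 = 0.05503 m/d
L = v × T = 0.05503 × 400 = 22.01 m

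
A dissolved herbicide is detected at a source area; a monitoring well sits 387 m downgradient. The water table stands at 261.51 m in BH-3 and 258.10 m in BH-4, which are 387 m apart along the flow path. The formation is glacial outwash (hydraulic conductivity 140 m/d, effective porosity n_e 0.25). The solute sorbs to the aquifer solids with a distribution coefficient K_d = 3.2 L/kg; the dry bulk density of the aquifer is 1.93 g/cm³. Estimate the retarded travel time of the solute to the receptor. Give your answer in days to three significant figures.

2020 days

Hydraulic gradient i = (261.51 − 258.10) / 387 = 3.41 / 387 = 0.008811
Specific discharge q = 140 × 0.008811 = 1.234 m/d
v = Ki/n = 140·0.008811/0.25 = 4.934 m/d
Retardation R = 1 + ρ_b·K_d/n = 1 + 1.93×3.2/0.25 = 25.70
Contaminant velocity v_c = v/R = 4.934/25.70 = 0.1920 m/d
t = L/v_c = 387/0.1920 = 2016 d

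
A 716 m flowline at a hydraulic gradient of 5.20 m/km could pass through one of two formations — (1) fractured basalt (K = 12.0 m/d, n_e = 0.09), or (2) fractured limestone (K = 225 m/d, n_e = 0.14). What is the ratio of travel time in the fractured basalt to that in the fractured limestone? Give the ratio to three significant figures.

Unit 1 (fractured basalt): v = 12.0×0.0052/0.09 = 0.6933 m/d, t = 716/0.6933 = 1033 d
Unit 2 (fractured limestone): v = 225×0.0052/0.14 = 8.357 m/d, t = 716/8.357 = 85.68 d
t(fractured basalt) / t(fractured limestone) = 1033/85.68 = 12.1

12.1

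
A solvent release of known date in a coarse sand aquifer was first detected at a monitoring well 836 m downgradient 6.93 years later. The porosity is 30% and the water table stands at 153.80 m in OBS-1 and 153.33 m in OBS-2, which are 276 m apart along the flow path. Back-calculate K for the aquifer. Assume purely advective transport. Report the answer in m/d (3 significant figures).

58.2 m/d

Hydraulic gradient i = (153.80 − 153.33) / 276 = 0.47 / 276 = 0.001703
t = 6.93 years = 2529 d
v = L / t = 836 / 2529 = 0.3305 m/d
K = v · n / i = 0.3305 × 0.30 / 0.001703 = 58.2 m/d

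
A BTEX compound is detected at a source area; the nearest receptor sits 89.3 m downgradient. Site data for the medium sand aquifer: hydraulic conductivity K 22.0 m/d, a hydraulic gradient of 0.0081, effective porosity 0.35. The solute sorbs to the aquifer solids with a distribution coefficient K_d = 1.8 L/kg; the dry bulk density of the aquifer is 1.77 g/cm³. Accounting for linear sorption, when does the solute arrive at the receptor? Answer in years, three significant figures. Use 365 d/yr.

4.85 years

q = Ki = 22.0 × 0.0081 = 0.1782 m/d
Seepage velocity v = q / n = 0.1782 / 0.35 = 0.5091 m/d
Retardation R = 1 + ρ_b·K_d/n = 1 + 1.77×1.8/0.35 = 10.10
Contaminant velocity v_c = v/R = 0.5091/10.10 = 0.05040 m/d
t = L/v_c = 89.3/0.05040 = 1772 d
   = 1772/365 = 4.85 yr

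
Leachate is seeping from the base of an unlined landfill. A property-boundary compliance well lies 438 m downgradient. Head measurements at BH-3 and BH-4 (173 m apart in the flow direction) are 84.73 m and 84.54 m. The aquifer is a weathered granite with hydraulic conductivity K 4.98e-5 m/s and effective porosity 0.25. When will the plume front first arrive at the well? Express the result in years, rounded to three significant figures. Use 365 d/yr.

63.5 years

Hydraulic gradient i = (84.73 − 84.54) / 173 = 0.19 / 173 = 0.001098
K = 4.98e-5 m/s × 86400 s/d = 4.303 m/d
q = Ki = 4.303 × 0.001098 = 0.004726 m/d
Average linear velocity = 0.004726 / 0.25 = 0.01890 m/d
t = L / v = 438 / 0.01890 = 23170 d
   = 23170 / 365 = 63.5 yr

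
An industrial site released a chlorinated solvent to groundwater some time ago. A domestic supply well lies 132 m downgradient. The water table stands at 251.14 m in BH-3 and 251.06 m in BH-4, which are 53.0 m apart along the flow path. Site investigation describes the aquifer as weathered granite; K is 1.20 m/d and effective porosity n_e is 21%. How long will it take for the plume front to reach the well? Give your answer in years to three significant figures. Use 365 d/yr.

41.9 years

Hydraulic gradient i = (251.14 − 251.06) / 53.0 = 0.08 / 53.0 = 0.001509
q = Ki = 1.20 × 0.001509 = 0.001811 m/d
v = Ki/n = 1.20·0.001509/0.21 = 0.008625 m/d
t = L / v = 132 / 0.008625 = 15300 d
   = 15300 / 365 = 41.9 yr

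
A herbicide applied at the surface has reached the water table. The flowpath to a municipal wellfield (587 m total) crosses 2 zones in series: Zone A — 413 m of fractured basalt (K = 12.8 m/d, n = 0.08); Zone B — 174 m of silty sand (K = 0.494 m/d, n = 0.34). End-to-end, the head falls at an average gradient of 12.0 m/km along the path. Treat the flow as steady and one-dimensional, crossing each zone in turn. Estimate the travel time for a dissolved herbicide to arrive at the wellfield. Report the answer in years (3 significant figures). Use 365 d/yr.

13.8 years

Continuity: the same q passes through each zone, so ΔH = q·Σ(L_j/K_j) — the zones act as resistances in series.
Σ(L/K) = 413/12.8 + 174/0.494 = 32.27 + 352.2 = 384.5 d
K_eq = L_total / Σ(L/K) = 587 / 384.5 = 1.527 m/d
q = K_eq · i = 1.527 × 0.012 = 0.01832 m/d (same in every zone)
Zone A: v = q/n = 0.01832/0.08 = 0.2290 m/d → t_A = 413/0.2290 = 1803 d
Zone B: v = q/n = 0.01832/0.34 = 0.05388 m/d → t_B = 174/0.05388 = 3229 d
Total t = 1803 + 3229 = 5033 d
   = 5033 / 365 = 13.8 yr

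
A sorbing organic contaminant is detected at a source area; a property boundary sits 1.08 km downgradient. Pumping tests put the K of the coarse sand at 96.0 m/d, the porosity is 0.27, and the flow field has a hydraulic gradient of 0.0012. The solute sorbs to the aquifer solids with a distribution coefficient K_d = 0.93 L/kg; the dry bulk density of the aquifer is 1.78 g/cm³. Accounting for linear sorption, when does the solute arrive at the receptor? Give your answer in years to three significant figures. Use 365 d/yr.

49.5 years

Specific discharge q = 96.0 × 0.0012 = 0.1152 m/d
Average linear velocity = 0.1152 / 0.27 = 0.4267 m/d
Retardation R = 1 + ρ_b·K_d/n = 1 + 1.78×0.93/0.27 = 7.131
Contaminant velocity v_c = v/R = 0.4267/7.131 = 0.05983 m/d
L = 1.08 km = 1080 m
t = L/v_c = 1080/0.05983 = 18050 d
   = 18050/365 = 49.5 yr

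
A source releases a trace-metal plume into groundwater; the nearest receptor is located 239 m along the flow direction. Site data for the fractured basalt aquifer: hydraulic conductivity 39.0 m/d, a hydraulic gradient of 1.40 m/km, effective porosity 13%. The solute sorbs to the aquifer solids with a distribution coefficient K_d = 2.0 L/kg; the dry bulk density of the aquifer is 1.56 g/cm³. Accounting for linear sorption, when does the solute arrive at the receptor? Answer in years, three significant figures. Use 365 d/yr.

39.0 years

Specific discharge q = 39.0 × 0.0014 = 0.05460 m/d
v_s = q/n_e = 0.05460/0.13 = 0.4200 m/d
Retardation R = 1 + ρ_b·K_d/n = 1 + 1.56×2.0/0.13 = 25.00
Contaminant velocity v_c = v/R = 0.4200/25.00 = 0.01680 m/d
t = L/v_c = 239/0.01680 = 14230 d
   = 14230/365 = 39.0 yr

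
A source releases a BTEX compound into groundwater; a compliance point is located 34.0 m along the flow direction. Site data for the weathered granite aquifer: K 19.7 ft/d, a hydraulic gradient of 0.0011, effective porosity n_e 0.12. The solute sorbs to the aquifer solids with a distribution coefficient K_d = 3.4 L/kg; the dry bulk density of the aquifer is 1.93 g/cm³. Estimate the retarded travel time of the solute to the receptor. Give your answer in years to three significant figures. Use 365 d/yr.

K = 19.7 ft/d × 0.3048 = 6.005 m/d
Darcy flux q = K·i = 6.005 × 0.0011 = 0.006605 m/d
Average linear velocity = 0.006605 / 0.12 = 0.05504 m/d
Retardation R = 1 + ρ_b·K_d/n = 1 + 1.93×3.4/0.12 = 55.68
Contaminant velocity v_c = v/R = 0.05504/55.68 = 9.885e-4 m/d
t = L/v_c = 34.0/9.885e-4 = 34400 d
   = 34400/365 = 94.2 yr

94.2 years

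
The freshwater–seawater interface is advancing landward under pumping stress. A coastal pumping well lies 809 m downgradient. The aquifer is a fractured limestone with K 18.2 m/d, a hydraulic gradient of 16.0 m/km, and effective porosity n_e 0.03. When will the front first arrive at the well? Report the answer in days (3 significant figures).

Darcy flux q = K·i = 18.2 × 0.016 = 0.2912 m/d
v = Ki/n = 18.2·0.016/0.03 = 9.707 m/d
t = L / v = 809 / 9.707 = 83.34 d

83.3 days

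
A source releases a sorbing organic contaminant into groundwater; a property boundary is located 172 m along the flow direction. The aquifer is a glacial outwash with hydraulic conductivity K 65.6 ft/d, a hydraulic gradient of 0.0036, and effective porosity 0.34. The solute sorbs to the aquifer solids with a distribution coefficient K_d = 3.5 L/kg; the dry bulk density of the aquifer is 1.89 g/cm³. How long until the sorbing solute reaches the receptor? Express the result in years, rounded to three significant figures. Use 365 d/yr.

45.5 years

K = 65.6 ft/d × 0.3048 = 19.99 m/d
Specific discharge q = 19.99 × 0.0036 = 0.07198 m/d
v = Ki/n = 19.99·0.0036/0.34 = 0.2117 m/d
Retardation R = 1 + ρ_b·K_d/n = 1 + 1.89×3.5/0.34 = 20.46
Contaminant velocity v_c = v/R = 0.2117/20.46 = 0.01035 m/d
t = L/v_c = 172/0.01035 = 16620 d
   = 16620/365 = 45.5 yr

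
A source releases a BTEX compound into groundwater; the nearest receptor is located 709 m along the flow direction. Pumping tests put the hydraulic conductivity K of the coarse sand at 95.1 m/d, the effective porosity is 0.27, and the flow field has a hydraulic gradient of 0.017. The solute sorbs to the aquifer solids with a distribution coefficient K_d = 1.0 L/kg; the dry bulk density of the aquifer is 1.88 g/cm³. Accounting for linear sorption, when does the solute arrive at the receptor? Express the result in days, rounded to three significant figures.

Specific discharge q = 95.1 × 0.017 = 1.617 m/d
Seepage velocity v = q / n = 1.617 / 0.27 = 5.988 m/d
Retardation R = 1 + ρ_b·K_d/n = 1 + 1.88×1.0/0.27 = 7.963
Contaminant velocity v_c = v/R = 5.988/7.963 = 0.7520 m/d
t = L/v_c = 709/0.7520 = 942.9 d

943 days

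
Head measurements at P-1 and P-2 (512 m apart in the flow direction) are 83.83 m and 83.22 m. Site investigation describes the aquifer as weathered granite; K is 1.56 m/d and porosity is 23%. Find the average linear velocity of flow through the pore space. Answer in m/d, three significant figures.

Hydraulic gradient i = (83.83 − 83.22) / 512 = 0.61 / 512 = 0.001191
Darcy flux q = K·i = 1.56 × 0.001191 = 0.001859 m/d
Average linear velocity = 0.001859 / 0.23 = 0.008081 m/d

0.00808 m/d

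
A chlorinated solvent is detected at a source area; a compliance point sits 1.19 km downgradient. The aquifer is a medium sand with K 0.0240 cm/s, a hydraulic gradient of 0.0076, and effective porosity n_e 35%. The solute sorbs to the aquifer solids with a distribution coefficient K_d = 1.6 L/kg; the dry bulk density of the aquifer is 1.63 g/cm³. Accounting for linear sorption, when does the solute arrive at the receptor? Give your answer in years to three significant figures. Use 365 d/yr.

61.2 years

K = 0.0240 cm/s × 864 = 20.74 m/d
Specific discharge q = 20.74 × 0.0076 = 0.1576 m/d
Average linear velocity = 0.1576 / 0.35 = 0.4503 m/d
Retardation R = 1 + ρ_b·K_d/n = 1 + 1.63×1.6/0.35 = 8.451
Contaminant velocity v_c = v/R = 0.4503/8.451 = 0.05328 m/d
L = 1.19 km = 1190 m
t = L/v_c = 1190/0.05328 = 22340 d
   = 22340/365 = 61.2 yr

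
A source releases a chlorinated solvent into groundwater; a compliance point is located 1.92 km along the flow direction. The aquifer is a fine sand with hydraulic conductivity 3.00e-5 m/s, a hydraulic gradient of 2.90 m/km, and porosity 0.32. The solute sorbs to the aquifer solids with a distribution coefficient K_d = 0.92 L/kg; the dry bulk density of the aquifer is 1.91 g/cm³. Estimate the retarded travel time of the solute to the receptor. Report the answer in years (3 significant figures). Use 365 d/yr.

K = 3.00e-5 m/s × 86400 s/d = 2.592 m/d
Darcy flux q = K·i = 2.592 × 0.0029 = 0.007517 m/d
v_s = q/n_e = 0.007517/0.32 = 0.02349 m/d
Retardation R = 1 + ρ_b·K_d/n = 1 + 1.91×0.92/0.32 = 6.491
Contaminant velocity v_c = v/R = 0.02349/6.491 = 0.003619 m/d
L = 1.92 km = 1920 m
t = L/v_c = 1920/0.003619 = 530600 d
   = 530600/365 = 1450 yr

1450 years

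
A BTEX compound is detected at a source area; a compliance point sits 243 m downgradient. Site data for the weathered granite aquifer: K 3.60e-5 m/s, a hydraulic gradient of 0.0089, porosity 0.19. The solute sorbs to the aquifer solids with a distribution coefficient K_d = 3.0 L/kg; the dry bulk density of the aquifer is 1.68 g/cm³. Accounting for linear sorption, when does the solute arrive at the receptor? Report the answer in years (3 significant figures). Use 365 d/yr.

K = 3.60e-5 m/s × 86400 s/d = 3.110 m/d
q = Ki = 3.110 × 0.0089 = 0.02768 m/d
v = Ki/n = 3.110·0.0089/0.19 = 0.1457 m/d
Retardation R = 1 + ρ_b·K_d/n = 1 + 1.68×3.0/0.19 = 27.53
Contaminant velocity v_c = v/R = 0.1457/27.53 = 0.005293 m/d
t = L/v_c = 243/0.005293 = 45910 d
   = 45910/365 = 126 yr

126 years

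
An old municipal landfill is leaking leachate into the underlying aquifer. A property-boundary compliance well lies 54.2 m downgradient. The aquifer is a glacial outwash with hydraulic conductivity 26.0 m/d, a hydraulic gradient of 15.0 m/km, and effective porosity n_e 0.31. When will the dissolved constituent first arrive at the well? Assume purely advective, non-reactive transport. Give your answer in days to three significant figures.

43.1 days

Darcy flux q = K·i = 26.0 × 0.015 = 0.3900 m/d
v = Ki/n = 26.0·0.015/0.31 = 1.258 m/d
t = L / v = 54.2 / 1.258 = 43.08 d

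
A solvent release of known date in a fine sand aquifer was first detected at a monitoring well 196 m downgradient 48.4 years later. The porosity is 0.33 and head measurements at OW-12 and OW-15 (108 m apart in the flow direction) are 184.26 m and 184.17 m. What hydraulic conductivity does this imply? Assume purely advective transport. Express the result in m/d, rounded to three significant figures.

Hydraulic gradient i = (184.26 − 184.17) / 108 = 0.09 / 108 = 8.333e-4
t = 48.4 years = 17670 d
v = L / t = 196 / 17670 = 0.01109 m/d
K = v · n / i = 0.01109 × 0.33 / 8.333e-4 = 4.39 m/d

4.39 m/d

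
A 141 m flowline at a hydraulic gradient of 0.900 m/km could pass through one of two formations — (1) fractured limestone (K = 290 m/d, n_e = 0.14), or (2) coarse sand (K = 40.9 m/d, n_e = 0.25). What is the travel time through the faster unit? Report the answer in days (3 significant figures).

Unit 1 (fractured limestone): v = 290×9.0e-4/0.14 = 1.864 m/d, t = 141/1.864 = 75.63 d
Unit 2 (coarse sand): v = 40.9×9.0e-4/0.25 = 0.1472 m/d, t = 141/0.1472 = 957.6 d
Faster unit: t = 75.6 d

75.6 days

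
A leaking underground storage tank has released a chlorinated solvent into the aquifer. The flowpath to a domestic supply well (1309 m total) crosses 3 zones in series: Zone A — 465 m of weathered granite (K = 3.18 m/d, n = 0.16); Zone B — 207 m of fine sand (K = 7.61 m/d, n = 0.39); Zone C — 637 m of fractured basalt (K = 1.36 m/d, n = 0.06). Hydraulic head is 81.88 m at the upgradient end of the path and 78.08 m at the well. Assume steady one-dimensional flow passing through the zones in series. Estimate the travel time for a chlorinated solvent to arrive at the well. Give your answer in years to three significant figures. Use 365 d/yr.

Total head drop ΔH = 81.88 − 78.08 = 3.80 m
Steady 1-D flow in series ⇒ the Darcy flux q is identical in every zone and the zone head losses add (resistances L/K in series).
Σ(L/K) = 465/3.18 + 207/7.61 + 637/1.36 = 146.2 + 27.20 + 468.4 = 641.8 d
q = ΔH / Σ(L/K) = 3.80 / 641.8 = 0.005921 m/d (same in every zone)
Zone A: v = q/n = 0.005921/0.16 = 0.03700 m/d → t_A = 465/0.03700 = 12570 d
Zone B: v = q/n = 0.005921/0.39 = 0.01518 m/d → t_B = 207/0.01518 = 13640 d
Zone C: v = q/n = 0.005921/0.06 = 0.09868 m/d → t_C = 637/0.09868 = 6455 d
Total t = 12570 + 13640 + 6455 = 32660 d
   = 32660 / 365 = 89.5 yr

89.5 years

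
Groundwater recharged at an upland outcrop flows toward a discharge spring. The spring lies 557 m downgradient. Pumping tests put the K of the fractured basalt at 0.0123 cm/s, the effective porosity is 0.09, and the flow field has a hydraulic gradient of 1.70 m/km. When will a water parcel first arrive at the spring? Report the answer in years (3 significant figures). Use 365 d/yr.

7.60 years

K = 0.0123 cm/s × 864 = 10.63 m/d
Darcy flux q = K·i = 10.63 × 0.0017 = 0.01807 m/d
v_s = q/n_e = 0.01807/0.09 = 0.2007 m/d
t = L / v = 557 / 0.2007 = 2775 d
   = 2775 / 365 = 7.60 yr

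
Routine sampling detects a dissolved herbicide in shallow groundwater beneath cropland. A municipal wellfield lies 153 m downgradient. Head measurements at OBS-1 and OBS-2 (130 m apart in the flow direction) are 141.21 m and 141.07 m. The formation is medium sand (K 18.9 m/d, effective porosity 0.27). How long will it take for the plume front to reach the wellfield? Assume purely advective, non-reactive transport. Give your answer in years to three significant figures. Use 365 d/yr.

Hydraulic gradient i = (141.21 − 141.07) / 130 = 0.14 / 130 = 0.001077
Specific discharge q = 18.9 × 0.001077 = 0.02035 m/d
Average linear velocity = 0.02035 / 0.27 = 0.07538 m/d
t = L / v = 153 / 0.07538 = 2030 d
   = 2030 / 365 = 5.56 yr

5.56 years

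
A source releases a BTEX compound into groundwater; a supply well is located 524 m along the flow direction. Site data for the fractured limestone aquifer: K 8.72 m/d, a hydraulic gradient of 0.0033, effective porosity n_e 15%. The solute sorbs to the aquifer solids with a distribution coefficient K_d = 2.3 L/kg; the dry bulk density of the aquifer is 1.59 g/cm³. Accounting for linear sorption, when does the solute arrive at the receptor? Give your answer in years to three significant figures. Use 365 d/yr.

Specific discharge q = 8.72 × 0.0033 = 0.02878 m/d
Average linear velocity = 0.02878 / 0.15 = 0.1918 m/d
Retardation R = 1 + ρ_b·K_d/n = 1 + 1.59×2.3/0.15 = 25.38
Contaminant velocity v_c = v/R = 0.1918/25.38 = 0.007559 m/d
t = L/v_c = 524/0.007559 = 69320 d
   = 69320/365 = 190 yr

190 years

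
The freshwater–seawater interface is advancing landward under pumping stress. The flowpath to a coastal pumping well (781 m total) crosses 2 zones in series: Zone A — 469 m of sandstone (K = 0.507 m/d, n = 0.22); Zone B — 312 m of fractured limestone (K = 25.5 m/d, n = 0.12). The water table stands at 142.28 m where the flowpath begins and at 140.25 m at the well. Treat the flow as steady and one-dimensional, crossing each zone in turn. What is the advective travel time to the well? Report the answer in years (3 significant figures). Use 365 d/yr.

Total head drop ΔH = 142.28 − 140.25 = 2.03 m
Continuity: the same q passes through each zone, so ΔH = q·Σ(L_j/K_j) — the zones act as resistances in series.
Σ(L/K) = 469/0.507 + 312/25.5 = 925.0 + 12.24 = 937.3 d
q = ΔH / Σ(L/K) = 2.03 / 937.3 = 0.002166 m/d (same in every zone)
Zone A: v = q/n = 0.002166/0.22 = 0.009845 m/d → t_A = 469/0.009845 = 47640 d
Zone B: v = q/n = 0.002166/0.12 = 0.01805 m/d → t_B = 312/0.01805 = 17290 d
Total t = 47640 + 17290 = 64930 d
   = 64930 / 365 = 178 yr

178 years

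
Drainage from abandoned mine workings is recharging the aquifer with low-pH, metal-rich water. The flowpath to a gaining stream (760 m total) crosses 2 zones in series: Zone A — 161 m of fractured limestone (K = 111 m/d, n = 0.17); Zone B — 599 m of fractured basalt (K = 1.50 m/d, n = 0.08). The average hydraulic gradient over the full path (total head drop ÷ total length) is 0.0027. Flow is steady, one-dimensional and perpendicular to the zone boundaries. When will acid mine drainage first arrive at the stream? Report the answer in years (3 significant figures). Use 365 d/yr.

Continuity: the same q passes through each zone, so ΔH = q·Σ(L_j/K_j) — the zones act as resistances in series.
Σ(L/K) = 161/111 + 599/1.50 = 1.450 + 399.3 = 400.8 d
K_eq = L_total / Σ(L/K) = 760 / 400.8 = 1.896 m/d
q = K_eq · i = 1.896 × 0.0027 = 0.005120 m/d (same in every zone)
Zone A: v = q/n = 0.005120/0.17 = 0.03012 m/d → t_A = 161/0.03012 = 5346 d
Zone B: v = q/n = 0.005120/0.08 = 0.06400 m/d → t_B = 599/0.06400 = 9359 d
Total t = 5346 + 9359 = 14710 d
   = 14710 / 365 = 40.3 yr

40.3 years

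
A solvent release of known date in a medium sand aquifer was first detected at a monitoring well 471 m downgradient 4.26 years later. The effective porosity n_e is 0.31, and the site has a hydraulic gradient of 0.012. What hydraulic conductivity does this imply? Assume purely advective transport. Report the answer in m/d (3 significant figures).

t = 4.26 years = 1555 d
v = L / t = 471 / 1555 = 0.3029 m/d
K = v · n / i = 0.3029 × 0.31 / 0.012 = 7.83 m/d

7.83 m/d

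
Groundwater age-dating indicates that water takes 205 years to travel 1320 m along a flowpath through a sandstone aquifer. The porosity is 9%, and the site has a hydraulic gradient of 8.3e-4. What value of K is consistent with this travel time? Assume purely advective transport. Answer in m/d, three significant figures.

t = 205 years = 74830 d
v = L / t = 1320 / 74830 = 0.01764 m/d
K = v · n / i = 0.01764 × 0.09 / 8.3e-4 = 1.91 m/d

1.91 m/d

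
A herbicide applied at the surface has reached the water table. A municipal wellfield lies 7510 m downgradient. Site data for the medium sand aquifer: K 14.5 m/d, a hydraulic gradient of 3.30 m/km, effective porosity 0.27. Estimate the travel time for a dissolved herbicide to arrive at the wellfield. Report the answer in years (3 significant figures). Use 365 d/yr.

Darcy flux q = K·i = 14.5 × 0.0033 = 0.04785 m/d
Seepage velocity v = q / n = 0.04785 / 0.27 = 0.1772 m/d
t = L / v = 7510 / 0.1772 = 42380 d
   = 42380 / 365 = 116 yr

116 years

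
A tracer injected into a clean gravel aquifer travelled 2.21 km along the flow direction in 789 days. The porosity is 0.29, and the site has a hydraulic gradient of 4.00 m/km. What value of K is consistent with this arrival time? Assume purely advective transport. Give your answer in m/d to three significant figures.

L = 2.21 km = 2210 m
v = L / t = 2210 / 789 = 2.801 m/d
K = v · n / i = 2.801 × 0.29 / 0.0040 = 203 m/d

203 m/d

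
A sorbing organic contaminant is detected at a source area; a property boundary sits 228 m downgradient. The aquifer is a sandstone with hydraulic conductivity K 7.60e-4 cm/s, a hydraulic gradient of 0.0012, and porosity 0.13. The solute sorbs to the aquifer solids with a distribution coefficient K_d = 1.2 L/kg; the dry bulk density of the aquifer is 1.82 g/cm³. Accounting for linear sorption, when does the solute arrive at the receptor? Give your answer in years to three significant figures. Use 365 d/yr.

1830 years

K = 7.60e-4 cm/s × 864 = 0.6566 m/d
Darcy flux q = K·i = 0.6566 × 0.0012 = 7.880e-4 m/d
Seepage velocity v = q / n = 7.880e-4 / 0.13 = 0.006061 m/d
Retardation R = 1 + ρ_b·K_d/n = 1 + 1.82×1.2/0.13 = 17.80
Contaminant velocity v_c = v/R = 0.006061/17.80 = 3.405e-4 m/d
t = L/v_c = 228/3.405e-4 = 669600 d
   = 669600/365 = 1830 yr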